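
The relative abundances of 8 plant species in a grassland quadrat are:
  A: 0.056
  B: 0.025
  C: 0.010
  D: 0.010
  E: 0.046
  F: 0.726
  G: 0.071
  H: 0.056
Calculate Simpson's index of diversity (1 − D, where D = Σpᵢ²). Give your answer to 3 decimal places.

0.459

D = 0.056² + 0.025² + 0.01² + 0.01² + 0.046² + 0.726² + 0.071² + 0.056² = 0.00314 + 0.00063 + 0.00010 + 0.00010 + 0.00212 + 0.52708 + 0.00504 + 0.00314 = 0.54133 (working shown to 5 dp, full precision carried).
So 1 − D = 0.45867, i.e. 0.459 to 3 decimal places.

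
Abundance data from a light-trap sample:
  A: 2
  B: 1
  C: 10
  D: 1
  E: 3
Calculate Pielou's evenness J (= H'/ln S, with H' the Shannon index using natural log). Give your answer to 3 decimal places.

Total N = 2+1+10+1+3 = 17, so the proportions are 0.11765, 0.05882, 0.58824, 0.05882, 0.17647 (working shown to 5 dp, full precision carried).
H' = −Σ pᵢ ln pᵢ = −((-0.25177) + (-0.16666) + (-0.31213) + (-0.16666) + (-0.30611)) = 1.20333.
With S = 5 species, ln S = 1.60944, so J = 1.20333/1.60944 = 0.74767, i.e. 0.748 to 3 decimal places.

0.748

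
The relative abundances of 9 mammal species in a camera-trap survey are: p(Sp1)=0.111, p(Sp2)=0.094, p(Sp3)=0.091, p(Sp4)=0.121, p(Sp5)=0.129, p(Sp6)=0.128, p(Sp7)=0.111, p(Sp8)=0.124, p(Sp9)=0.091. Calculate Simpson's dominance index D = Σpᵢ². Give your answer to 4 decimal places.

0.1131

D = 0.111² + 0.094² + 0.091² + 0.121² + 0.129² + 0.128² + 0.111² + 0.124² + 0.091² = 0.012321 + 0.008836 + 0.008281 + 0.014641 + 0.016641 + 0.016384 + 0.012321 + 0.015376 + 0.008281 = 0.113082 (working shown to 6 dp, full precision carried).
To 4 decimal places, D = 0.1131.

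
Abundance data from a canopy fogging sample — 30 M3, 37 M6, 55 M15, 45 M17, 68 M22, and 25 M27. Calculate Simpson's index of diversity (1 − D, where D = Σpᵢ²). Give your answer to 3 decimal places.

Total N = 30+37+55+45+68+25 = 260, so the proportions are 0.11538, 0.14231, 0.21154, 0.17308, 0.26154, 0.09615 (working shown to 5 dp, full precision carried).
D = 0.11538² + 0.14231² + 0.21154² + 0.17308² + 0.26154² + 0.09615² = 0.01331 + 0.02025 + 0.04475 + 0.02996 + 0.06840 + 0.00925 = 0.18592.
So 1 − D = 0.81408, i.e. 0.814 to 3 decimal places.

0.814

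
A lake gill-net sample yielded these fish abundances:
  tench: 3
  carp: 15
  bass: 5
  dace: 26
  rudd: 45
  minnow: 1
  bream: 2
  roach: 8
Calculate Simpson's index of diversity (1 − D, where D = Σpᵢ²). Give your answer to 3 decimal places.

0.725

Total N = 3+15+5+26+45+1+2+8 = 105, so the proportions are 0.02857, 0.14286, 0.04762, 0.24762, 0.42857, 0.00952, 0.01905, 0.07619 (working shown to 5 dp, full precision carried).
D = 0.02857² + 0.14286² + 0.04762² + 0.24762² + 0.42857² + 0.00952² + 0.01905² + 0.07619² = 0.00082 + 0.02041 + 0.00227 + 0.06132 + 0.18367 + 0.00009 + 0.00036 + 0.00580 = 0.27474.
So 1 − D = 0.72526, i.e. 0.725 to 3 decimal places.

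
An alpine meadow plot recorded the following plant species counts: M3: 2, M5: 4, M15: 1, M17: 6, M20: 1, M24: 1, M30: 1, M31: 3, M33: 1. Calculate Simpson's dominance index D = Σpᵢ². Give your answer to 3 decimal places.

0.175

Total N = 2+4+1+6+1+1+1+3+1 = 20, so the proportions are 0.1, 0.2, 0.05, 0.3, 0.05, 0.05, 0.05, 0.15, 0.05 (working shown to 5 dp, full precision carried).
D = 0.1² + 0.2² + 0.05² + 0.3² + 0.05² + 0.05² + 0.05² + 0.15² + 0.05² = 0.01000 + 0.04000 + 0.00250 + 0.09000 + 0.00250 + 0.00250 + 0.00250 + 0.02250 + 0.00250 = 0.17500.
To 3 decimal places, D = 0.175.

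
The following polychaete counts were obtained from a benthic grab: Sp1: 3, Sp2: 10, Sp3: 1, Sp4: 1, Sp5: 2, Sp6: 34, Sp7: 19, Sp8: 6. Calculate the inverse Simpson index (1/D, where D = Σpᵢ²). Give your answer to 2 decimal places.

3.46

Total N = 3+10+1+1+2+34+19+6 = 76, so the proportions are 0.039474, 0.131579, 0.013158, 0.013158, 0.026316, 0.447368, 0.25, 0.078947 (working shown to 6 dp, full precision carried).
D = 0.039474² + 0.131579² + 0.013158² + 0.013158² + 0.026316² + 0.447368² + 0.25² + 0.078947² = 0.001558 + 0.017313 + 0.000173 + 0.000173 + 0.000693 + 0.200139 + 0.062500 + 0.006233 = 0.288781.
So 1/D = 3.4628, i.e. 3.46 to 2 decimal places.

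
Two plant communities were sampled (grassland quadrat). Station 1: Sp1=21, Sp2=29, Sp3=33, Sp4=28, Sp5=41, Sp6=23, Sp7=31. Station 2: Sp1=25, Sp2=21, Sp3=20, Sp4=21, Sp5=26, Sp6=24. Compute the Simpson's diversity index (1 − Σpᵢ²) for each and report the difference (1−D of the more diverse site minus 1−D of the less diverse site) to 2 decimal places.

0.02

Station 1: N=206, proportions 0.1019, 0.1408, 0.1602, 0.1359, 0.199, 0.1117, 0.1505, giving 1−D = 0.8509 (working shown to 4 dp, full precision carried).
Station 2: N=137, proportions 0.1825, 0.1533, 0.146, 0.1533, 0.1898, 0.1752, giving 1−D = 0.8317.
Difference = |0.8509 − 0.8317| = 0.0192, i.e. 0.02 to 2 decimal places.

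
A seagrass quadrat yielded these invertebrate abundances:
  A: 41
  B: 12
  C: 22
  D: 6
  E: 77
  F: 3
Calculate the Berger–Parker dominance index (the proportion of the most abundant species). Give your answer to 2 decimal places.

0.48

Total N = 41+12+22+6+77+3 = 161, so the proportions are 0.2547, 0.0745, 0.1366, 0.0373, 0.4783, 0.0186 (working shown to 4 dp, full precision carried).
The largest proportion is 0.4783, i.e. d = 0.48 to 2 decimal places.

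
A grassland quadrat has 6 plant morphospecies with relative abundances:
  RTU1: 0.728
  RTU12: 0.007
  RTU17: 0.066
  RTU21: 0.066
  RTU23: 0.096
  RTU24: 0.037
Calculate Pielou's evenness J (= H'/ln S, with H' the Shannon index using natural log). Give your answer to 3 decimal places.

0.542

H' = −Σ pᵢ ln pᵢ = −((-0.23111) + (-0.03473) + (-0.17939) + (-0.17939) + (-0.22497) + (-0.12198)) = 0.97158 (working shown to 5 dp, full precision carried).
With S = 6 species, ln S = 1.79176, so J = 0.97158/1.79176 = 0.54225, i.e. 0.542 to 3 decimal places.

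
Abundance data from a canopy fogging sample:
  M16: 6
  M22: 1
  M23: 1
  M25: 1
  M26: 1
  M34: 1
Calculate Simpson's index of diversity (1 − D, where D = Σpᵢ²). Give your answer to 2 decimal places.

Total N = 6+1+1+1+1+1 = 11, so the proportions are 0.5455, 0.0909, 0.0909, 0.0909, 0.0909, 0.0909 (working shown to 4 dp, full precision carried).
D = 0.5455² + 0.0909² + 0.0909² + 0.0909² + 0.0909² + 0.0909² = 0.2975 + 0.0083 + 0.0083 + 0.0083 + 0.0083 + 0.0083 = 0.3388.
So 1 − D = 0.6612, i.e. 0.66 to 2 decimal places.

0.66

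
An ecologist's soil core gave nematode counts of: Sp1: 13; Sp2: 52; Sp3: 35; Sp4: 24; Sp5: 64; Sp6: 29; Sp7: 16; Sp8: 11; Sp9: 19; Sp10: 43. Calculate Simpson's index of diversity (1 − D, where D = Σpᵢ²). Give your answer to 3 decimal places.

0.870

Total N = 13+52+35+24+64+29+16+11+19+43 = 306, so the proportions are 0.04248, 0.16993, 0.11438, 0.07843, 0.20915, 0.09477, 0.05229, 0.03595, 0.06209, 0.14052 (working shown to 5 dp, full precision carried).
D = 0.04248² + 0.16993² + 0.11438² + 0.07843² + 0.20915² + 0.09477² + 0.05229² + 0.03595² + 0.06209² + 0.14052² = 0.00180 + 0.02888 + 0.01308 + 0.00615 + 0.04374 + 0.00898 + 0.00273 + 0.00129 + 0.00386 + 0.01975 = 0.13027.
So 1 − D = 0.86973, i.e. 0.870 to 3 decimal places.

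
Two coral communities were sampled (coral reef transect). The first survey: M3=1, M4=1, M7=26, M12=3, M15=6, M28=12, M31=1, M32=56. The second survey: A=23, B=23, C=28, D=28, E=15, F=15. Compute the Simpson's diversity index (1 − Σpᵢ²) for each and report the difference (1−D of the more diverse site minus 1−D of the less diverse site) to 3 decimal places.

0.180

The first survey: N=106, proportions 0.009434, 0.009434, 0.245283, 0.0283019, 0.0566038, 0.1132075, 0.009434, 0.5283019, giving 1−D = 0.6436454 (working shown to 7 dp, full precision carried).
The second survey: N=132, proportions 0.1742424, 0.1742424, 0.2121212, 0.2121212, 0.1136364, 0.1136364, giving 1−D = 0.8234619.
Difference = |0.6436454 − 0.8234619| = 0.1798165, i.e. 0.180 to 3 decimal places.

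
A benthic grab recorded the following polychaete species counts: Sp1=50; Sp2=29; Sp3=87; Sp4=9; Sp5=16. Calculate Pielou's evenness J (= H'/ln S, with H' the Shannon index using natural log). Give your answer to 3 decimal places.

Total N = 50+29+87+9+16 = 191, so the proportions are 0.26178, 0.15183, 0.4555, 0.04712, 0.08377 (working shown to 5 dp, full precision carried).
H' = −Σ pᵢ ln pᵢ = −((-0.35085) + (-0.28620) + (-0.35819) + (-0.14396) + (-0.20772)) = 1.34692.
With S = 5 species, ln S = 1.60944, so J = 1.34692/1.60944 = 0.83689, i.e. 0.837 to 3 decimal places.

0.837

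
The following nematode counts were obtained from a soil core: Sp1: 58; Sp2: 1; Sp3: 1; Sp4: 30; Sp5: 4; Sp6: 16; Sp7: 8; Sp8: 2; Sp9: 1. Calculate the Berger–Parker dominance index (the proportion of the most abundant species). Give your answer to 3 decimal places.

Total N = 58+1+1+30+4+16+8+2+1 = 121, so the proportions are 0.47934, 0.00826, 0.00826, 0.24793, 0.03306, 0.13223, 0.06612, 0.01653, 0.00826 (working shown to 5 dp, full precision carried).
The largest proportion is 0.47934, i.e. d = 0.479 to 3 decimal places.

0.479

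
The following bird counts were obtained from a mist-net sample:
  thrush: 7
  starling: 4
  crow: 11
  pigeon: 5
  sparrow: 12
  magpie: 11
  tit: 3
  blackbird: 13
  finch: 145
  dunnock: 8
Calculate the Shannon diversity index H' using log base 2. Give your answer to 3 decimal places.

1.947

Total N = 7+4+11+5+12+11+3+13+145+8 = 219, so the proportions are 0.03196, 0.01826, 0.05023, 0.02283, 0.05479, 0.05023, 0.0137, 0.05936, 0.6621, 0.03653 (working shown to 5 dp, full precision carried).
Each pᵢ log₂ pᵢ term: 0.03196×(-4.96743)=-0.15878, 0.01826×(-5.77479)=-0.10548, 0.05023×(-4.31536)=-0.21675, 0.02283×(-5.45286)=-0.12449, 0.05479×(-4.18982)=-0.22958, 0.05023×(-4.31536)=-0.21675, 0.0137×(-6.18982)=-0.08479, 0.05936×(-4.07435)=-0.24186, 0.6621×(-0.59488)=-0.39387, 0.03653×(-4.77479)=-0.17442.
Sum = -1.94677, so H' = 1.947.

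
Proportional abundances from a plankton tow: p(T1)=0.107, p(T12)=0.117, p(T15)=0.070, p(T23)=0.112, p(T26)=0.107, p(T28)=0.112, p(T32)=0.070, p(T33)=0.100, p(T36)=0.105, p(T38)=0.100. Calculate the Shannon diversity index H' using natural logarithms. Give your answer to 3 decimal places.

2.289

Each pᵢ ln pᵢ term (working shown to 5 dp, full precision carried): 0.107×(-2.23493)=-0.23914, 0.117×(-2.14558)=-0.25103, 0.07×(-2.65926)=-0.18615, 0.112×(-2.18926)=-0.24520, 0.107×(-2.23493)=-0.23914, 0.112×(-2.18926)=-0.24520, 0.07×(-2.65926)=-0.18615, 0.1×(-2.30259)=-0.23026, 0.105×(-2.25379)=-0.23665, 0.1×(-2.30259)=-0.23026.
Sum = -2.28916, so H' = 2.289.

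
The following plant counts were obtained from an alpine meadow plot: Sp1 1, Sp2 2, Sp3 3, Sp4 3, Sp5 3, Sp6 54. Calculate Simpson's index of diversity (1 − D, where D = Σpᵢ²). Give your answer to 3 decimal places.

Total N = 1+2+3+3+3+54 = 66, so the proportions are 0.01515, 0.0303, 0.04545, 0.04545, 0.04545, 0.81818 (working shown to 5 dp, full precision carried).
D = 0.01515² + 0.0303² + 0.04545² + 0.04545² + 0.04545² + 0.81818² = 0.00023 + 0.00092 + 0.00207 + 0.00207 + 0.00207 + 0.66942 = 0.67677.
So 1 − D = 0.32323, i.e. 0.323 to 3 decimal places.

0.323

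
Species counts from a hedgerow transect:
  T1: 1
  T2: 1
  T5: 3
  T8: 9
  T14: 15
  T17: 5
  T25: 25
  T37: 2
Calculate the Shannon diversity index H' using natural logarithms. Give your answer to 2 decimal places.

1.59

Total N = 1+1+3+9+15+5+25+2 = 61, so the proportions are 0.0164, 0.0164, 0.0492, 0.1475, 0.2459, 0.082, 0.4098, 0.0328 (working shown to 4 dp, full precision carried).
Each pᵢ ln pᵢ term: 0.0164×(-4.1109)=-0.0674, 0.0164×(-4.1109)=-0.0674, 0.0492×(-3.0123)=-0.1481, 0.1475×(-1.9136)=-0.2823, 0.2459×(-1.4028)=-0.3450, 0.082×(-2.5014)=-0.2050, 0.4098×(-0.8920)=-0.3656, 0.0328×(-3.4177)=-0.1121.
Sum = -1.5929, so H' = 1.59.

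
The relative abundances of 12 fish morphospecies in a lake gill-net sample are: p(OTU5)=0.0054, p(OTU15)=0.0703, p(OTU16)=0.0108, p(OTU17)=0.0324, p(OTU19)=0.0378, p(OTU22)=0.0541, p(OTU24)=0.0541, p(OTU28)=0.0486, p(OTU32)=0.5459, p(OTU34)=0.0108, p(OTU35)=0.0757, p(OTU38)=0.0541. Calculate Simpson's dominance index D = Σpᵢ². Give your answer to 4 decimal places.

D = 0.0054² + 0.0703² + 0.0108² + 0.0324² + 0.0378² + 0.0541² + 0.0541² + 0.0486² + 0.5459² + 0.0108² + 0.0757² + 0.0541² = 0.000029 + 0.004942 + 0.000117 + 0.001050 + 0.001429 + 0.002927 + 0.002927 + 0.002362 + 0.298007 + 0.000117 + 0.005730 + 0.002927 = 0.322563 (working shown to 6 dp, full precision carried).
To 4 decimal places, D = 0.3226.

0.3226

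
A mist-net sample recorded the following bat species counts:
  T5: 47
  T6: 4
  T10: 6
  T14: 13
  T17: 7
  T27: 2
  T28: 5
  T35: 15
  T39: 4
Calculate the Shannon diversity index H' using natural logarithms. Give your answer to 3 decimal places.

Total N = 47+4+6+13+7+2+5+15+4 = 103, so the proportions are 0.45631, 0.03883, 0.05825, 0.12621, 0.06796, 0.01942, 0.04854, 0.14563, 0.03883 (working shown to 5 dp, full precision carried).
Each pᵢ ln pᵢ term: 0.45631×(-0.78458)=-0.35801, 0.03883×(-3.24843)=-0.12615, 0.05825×(-2.84297)=-0.16561, 0.12621×(-2.06978)=-0.26123, 0.06796×(-2.68882)=-0.18274, 0.01942×(-3.94158)=-0.07654, 0.04854×(-3.02529)=-0.14686, 0.14563×(-1.92668)=-0.28058, 0.03883×(-3.24843)=-0.12615.
Sum = -1.72388, so H' = 1.724.

1.724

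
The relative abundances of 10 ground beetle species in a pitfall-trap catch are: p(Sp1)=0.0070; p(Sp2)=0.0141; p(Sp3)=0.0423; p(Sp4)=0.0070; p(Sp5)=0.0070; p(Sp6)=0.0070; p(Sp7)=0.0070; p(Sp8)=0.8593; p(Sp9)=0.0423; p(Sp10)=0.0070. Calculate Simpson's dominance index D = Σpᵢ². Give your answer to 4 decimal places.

D = 0.007² + 0.0141² + 0.0423² + 0.007² + 0.007² + 0.007² + 0.007² + 0.8593² + 0.0423² + 0.007² = 0.000049 + 0.000199 + 0.001789 + 0.000049 + 0.000049 + 0.000049 + 0.000049 + 0.738396 + 0.001789 + 0.000049 = 0.742468 (working shown to 6 dp, full precision carried).
To 4 decimal places, D = 0.7425.

0.7425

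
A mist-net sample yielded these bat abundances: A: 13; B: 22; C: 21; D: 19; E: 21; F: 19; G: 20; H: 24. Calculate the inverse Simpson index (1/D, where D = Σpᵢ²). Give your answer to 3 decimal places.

7.820

Total N = 13+22+21+19+21+19+20+24 = 159, so the proportions are 0.081761, 0.1383648, 0.1320755, 0.1194969, 0.1320755, 0.1194969, 0.1257862, 0.1509434 (working shown to 7 dp, full precision carried).
D = 0.081761² + 0.1383648² + 0.1320755² + 0.1194969² + 0.1320755² + 0.1194969² + 0.1257862² + 0.1509434² = 0.0066849 + 0.0191448 + 0.0174439 + 0.0142795 + 0.0174439 + 0.0142795 + 0.0158222 + 0.0227839 = 0.1278826.
So 1/D = 7.81967, i.e. 7.820 to 3 decimal places.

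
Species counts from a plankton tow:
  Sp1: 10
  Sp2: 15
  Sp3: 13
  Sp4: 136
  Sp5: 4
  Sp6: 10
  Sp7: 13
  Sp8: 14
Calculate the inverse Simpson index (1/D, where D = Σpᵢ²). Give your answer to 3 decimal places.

Total N = 10+15+13+136+4+10+13+14 = 215, so the proportions are 0.046512, 0.069767, 0.060465, 0.632558, 0.018605, 0.046512, 0.060465, 0.065116 (working shown to 6 dp, full precision carried).
D = 0.046512² + 0.069767² + 0.060465² + 0.632558² + 0.018605² + 0.046512² + 0.060465² + 0.065116² = 0.002163 + 0.004867 + 0.003656 + 0.400130 + 0.000346 + 0.002163 + 0.003656 + 0.004240 = 0.421222.
So 1/D = 2.37404, i.e. 2.374 to 3 decimal places.

2.374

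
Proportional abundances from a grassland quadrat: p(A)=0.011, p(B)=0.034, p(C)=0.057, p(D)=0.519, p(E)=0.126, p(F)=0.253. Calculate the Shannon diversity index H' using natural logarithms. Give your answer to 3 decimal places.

1.277

Each pᵢ ln pᵢ term (working shown to 5 dp, full precision carried): 0.011×(-4.50986)=-0.04961, 0.034×(-3.38139)=-0.11497, 0.057×(-2.86470)=-0.16329, 0.519×(-0.65585)=-0.34039, 0.126×(-2.07147)=-0.26101, 0.253×(-1.37437)=-0.34771.
Sum = -1.27697, so H' = 1.277.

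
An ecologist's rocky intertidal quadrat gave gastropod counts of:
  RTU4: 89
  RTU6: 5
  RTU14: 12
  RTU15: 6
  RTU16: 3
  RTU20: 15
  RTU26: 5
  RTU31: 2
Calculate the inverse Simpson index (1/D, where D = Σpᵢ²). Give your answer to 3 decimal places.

Total N = 89+5+12+6+3+15+5+2 = 137, so the proportions are 0.649635, 0.036496, 0.087591, 0.043796, 0.021898, 0.109489, 0.036496, 0.014599 (working shown to 6 dp, full precision carried).
D = 0.649635² + 0.036496² + 0.087591² + 0.043796² + 0.021898² + 0.109489² + 0.036496² + 0.014599² = 0.422026 + 0.001332 + 0.007672 + 0.001918 + 0.000480 + 0.011988 + 0.001332 + 0.000213 = 0.446960.
So 1/D = 2.23733, i.e. 2.237 to 3 decimal places.

2.237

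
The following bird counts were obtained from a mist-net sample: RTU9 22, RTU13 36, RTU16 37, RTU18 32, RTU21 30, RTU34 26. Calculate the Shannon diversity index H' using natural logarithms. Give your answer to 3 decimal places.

Total N = 22+36+37+32+30+26 = 183, so the proportions are 0.12022, 0.19672, 0.20219, 0.17486, 0.16393, 0.14208 (working shown to 5 dp, full precision carried).
Each pᵢ ln pᵢ term: 0.12022×(-2.11844)=-0.25468, 0.19672×(-1.62597)=-0.31986, 0.20219×(-1.59857)=-0.32321, 0.17486×(-1.74375)=-0.30492, 0.16393×(-1.80829)=-0.29644, 0.14208×(-1.95139)=-0.27725.
Sum = -1.77635, so H' = 1.776.

1.776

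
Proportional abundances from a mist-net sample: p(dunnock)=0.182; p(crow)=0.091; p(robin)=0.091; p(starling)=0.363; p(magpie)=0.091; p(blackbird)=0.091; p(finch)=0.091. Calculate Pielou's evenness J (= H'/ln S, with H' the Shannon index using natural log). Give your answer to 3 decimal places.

0.909

H' = −Σ pᵢ ln pᵢ = −((-0.31008) + (-0.21812) + (-0.21812) + (-0.36785) + (-0.21812) + (-0.21812) + (-0.21812)) = 1.76852 (working shown to 5 dp, full precision carried).
With S = 7 species, ln S = 1.94591, so J = 1.76852/1.94591 = 0.90884, i.e. 0.909 to 3 decimal places.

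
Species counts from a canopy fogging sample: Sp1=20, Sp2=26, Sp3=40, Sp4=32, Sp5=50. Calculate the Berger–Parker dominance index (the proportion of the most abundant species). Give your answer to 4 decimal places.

Total N = 20+26+40+32+50 = 168, so the proportions are 0.119048, 0.154762, 0.238095, 0.190476, 0.297619 (working shown to 6 dp, full precision carried).
The largest proportion is 0.297619, i.e. d = 0.2976 to 4 decimal places.

0.2976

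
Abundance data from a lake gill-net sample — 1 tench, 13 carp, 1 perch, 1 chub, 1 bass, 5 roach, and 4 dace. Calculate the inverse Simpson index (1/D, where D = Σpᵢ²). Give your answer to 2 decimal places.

3.16

Total N = 1+13+1+1+1+5+4 = 26, so the proportions are 0.03846, 0.5, 0.03846, 0.03846, 0.03846, 0.19231, 0.15385 (working shown to 5 dp, full precision carried).
D = 0.03846² + 0.5² + 0.03846² + 0.03846² + 0.03846² + 0.19231² + 0.15385² = 0.00148 + 0.25000 + 0.00148 + 0.00148 + 0.00148 + 0.03698 + 0.02367 = 0.31657.
So 1/D = 3.1589, i.e. 3.16 to 2 decimal places.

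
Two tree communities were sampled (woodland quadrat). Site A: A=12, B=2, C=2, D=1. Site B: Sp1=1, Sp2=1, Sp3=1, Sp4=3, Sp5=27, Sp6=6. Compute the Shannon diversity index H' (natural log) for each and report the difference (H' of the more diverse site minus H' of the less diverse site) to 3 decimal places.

0.106

Site A: N=17, proportions 0.705882, 0.117647, 0.117647, 0.058824, giving H' = 0.916068 (working shown to 6 dp, full precision carried).
Site B: N=39, proportions 0.025641, 0.025641, 0.025641, 0.076923, 0.692308, 0.153846, giving H' = 1.021664.
Difference = |0.916068 − 1.021664| = 0.105596, i.e. 0.106 to 3 decimal places.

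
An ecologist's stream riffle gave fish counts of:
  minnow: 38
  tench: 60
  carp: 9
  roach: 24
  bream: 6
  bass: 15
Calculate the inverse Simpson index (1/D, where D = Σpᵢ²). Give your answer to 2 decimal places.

Total N = 38+60+9+24+6+15 = 152, so the proportions are 0.25, 0.394737, 0.059211, 0.157895, 0.039474, 0.098684 (working shown to 6 dp, full precision carried).
D = 0.25² + 0.394737² + 0.059211² + 0.157895² + 0.039474² + 0.098684² = 0.062500 + 0.155817 + 0.003506 + 0.024931 + 0.001558 + 0.009739 = 0.258051.
So 1/D = 3.8752, i.e. 3.88 to 2 decimal places.

3.88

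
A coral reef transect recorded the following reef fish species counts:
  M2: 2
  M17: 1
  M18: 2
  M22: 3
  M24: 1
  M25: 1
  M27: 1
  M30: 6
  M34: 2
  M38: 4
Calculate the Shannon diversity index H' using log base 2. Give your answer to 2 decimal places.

Total N = 2+1+2+3+1+1+1+6+2+4 = 23, so the proportions are 0.087, 0.0435, 0.087, 0.1304, 0.0435, 0.0435, 0.0435, 0.2609, 0.087, 0.1739 (working shown to 4 dp, full precision carried).
Each pᵢ log₂ pᵢ term: 0.087×(-3.5236)=-0.3064, 0.0435×(-4.5236)=-0.1967, 0.087×(-3.5236)=-0.3064, 0.1304×(-2.9386)=-0.3833, 0.0435×(-4.5236)=-0.1967, 0.0435×(-4.5236)=-0.1967, 0.0435×(-4.5236)=-0.1967, 0.2609×(-1.9386)=-0.5057, 0.087×(-3.5236)=-0.3064, 0.1739×(-2.5236)=-0.4389.
Sum = -3.0338, so H' = 3.03.

3.03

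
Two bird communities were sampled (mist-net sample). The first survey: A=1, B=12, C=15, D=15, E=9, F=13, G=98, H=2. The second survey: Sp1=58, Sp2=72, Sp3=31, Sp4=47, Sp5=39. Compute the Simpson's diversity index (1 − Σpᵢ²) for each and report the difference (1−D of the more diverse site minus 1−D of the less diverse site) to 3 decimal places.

The first survey: N=165, proportions 0.00606, 0.07273, 0.09091, 0.09091, 0.05455, 0.07879, 0.59394, 0.01212, giving 1−D = 0.61605 (working shown to 5 dp, full precision carried).
The second survey: N=247, proportions 0.23482, 0.2915, 0.12551, 0.19028, 0.15789, giving 1−D = 0.78300.
Difference = |0.61605 − 0.78300| = 0.16695, i.e. 0.167 to 3 decimal places.

0.167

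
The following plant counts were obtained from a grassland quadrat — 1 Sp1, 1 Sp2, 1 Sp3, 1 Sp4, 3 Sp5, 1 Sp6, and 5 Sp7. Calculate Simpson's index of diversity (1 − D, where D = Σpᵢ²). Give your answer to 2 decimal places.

0.77

Total N = 1+1+1+1+3+1+5 = 13, so the proportions are 0.0769, 0.0769, 0.0769, 0.0769, 0.2308, 0.0769, 0.3846 (working shown to 4 dp, full precision carried).
D = 0.0769² + 0.0769² + 0.0769² + 0.0769² + 0.2308² + 0.0769² + 0.3846² = 0.0059 + 0.0059 + 0.0059 + 0.0059 + 0.0533 + 0.0059 + 0.1479 = 0.2308.
So 1 − D = 0.7692, i.e. 0.77 to 2 decimal places.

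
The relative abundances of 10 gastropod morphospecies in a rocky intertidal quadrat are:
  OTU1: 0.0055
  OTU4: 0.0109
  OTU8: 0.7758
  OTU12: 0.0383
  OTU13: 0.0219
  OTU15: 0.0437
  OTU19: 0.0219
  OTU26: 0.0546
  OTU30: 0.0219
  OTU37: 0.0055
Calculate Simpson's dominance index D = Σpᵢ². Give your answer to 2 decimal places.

0.61

D = 0.0055² + 0.0109² + 0.7758² + 0.0383² + 0.0219² + 0.0437² + 0.0219² + 0.0546² + 0.0219² + 0.0055² = 0.0000 + 0.0001 + 0.6019 + 0.0015 + 0.0005 + 0.0019 + 0.0005 + 0.0030 + 0.0005 + 0.0000 = 0.6098 (working shown to 4 dp, full precision carried).
To 2 decimal places, D = 0.61.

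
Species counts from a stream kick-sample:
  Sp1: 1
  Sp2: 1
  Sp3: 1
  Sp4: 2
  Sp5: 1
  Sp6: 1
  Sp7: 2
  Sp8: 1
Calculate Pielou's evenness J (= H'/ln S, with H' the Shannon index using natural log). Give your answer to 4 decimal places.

Total N = 1+1+1+2+1+1+2+1 = 10, so the proportions are 0.1, 0.1, 0.1, 0.2, 0.1, 0.1, 0.2, 0.1 (working shown to 6 dp, full precision carried).
H' = −Σ pᵢ ln pᵢ = −((-0.230259) + (-0.230259) + (-0.230259) + (-0.321888) + (-0.230259) + (-0.230259) + (-0.321888) + (-0.230259)) = 2.025326.
With S = 8 species, ln S = 2.079442, so J = 2.025326/2.079442 = 0.973976, i.e. 0.9740 to 4 decimal places.

0.9740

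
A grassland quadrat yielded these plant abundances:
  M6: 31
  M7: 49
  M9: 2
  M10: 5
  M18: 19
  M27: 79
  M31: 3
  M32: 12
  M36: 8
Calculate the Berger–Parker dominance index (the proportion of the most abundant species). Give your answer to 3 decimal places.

Total N = 31+49+2+5+19+79+3+12+8 = 208, so the proportions are 0.14904, 0.23558, 0.00962, 0.02404, 0.09135, 0.37981, 0.01442, 0.05769, 0.03846 (working shown to 5 dp, full precision carried).
The largest proportion is 0.37981, i.e. d = 0.380 to 3 decimal places.

0.380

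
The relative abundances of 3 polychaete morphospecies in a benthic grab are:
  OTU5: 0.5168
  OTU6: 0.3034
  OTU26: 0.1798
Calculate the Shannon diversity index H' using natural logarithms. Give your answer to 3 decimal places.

1.012

Each pᵢ ln pᵢ term (working shown to 5 dp, full precision carried): 0.5168×(-0.66010)=-0.34114, 0.3034×(-1.19270)=-0.36187, 0.1798×(-1.71591)=-0.30852.
Sum = -1.01153, so H' = 1.012.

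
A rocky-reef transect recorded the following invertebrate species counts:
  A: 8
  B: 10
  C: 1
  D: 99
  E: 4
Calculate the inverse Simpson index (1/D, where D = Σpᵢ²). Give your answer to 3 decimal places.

1.491

Total N = 8+10+1+99+4 = 122, so the proportions are 0.065574, 0.081967, 0.008197, 0.811475, 0.032787 (working shown to 6 dp, full precision carried).
D = 0.065574² + 0.081967² + 0.008197² + 0.811475² + 0.032787² = 0.004300 + 0.006719 + 0.000067 + 0.658492 + 0.001075 = 0.670653.
So 1/D = 1.49108, i.e. 1.491 to 3 decimal places.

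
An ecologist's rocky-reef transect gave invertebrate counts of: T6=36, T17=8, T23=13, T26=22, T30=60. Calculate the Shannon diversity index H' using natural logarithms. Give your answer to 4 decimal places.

Total N = 36+8+13+22+60 = 139, so the proportions are 0.258993, 0.057554, 0.093525, 0.158273, 0.431655 (working shown to 6 dp, full precision carried).
Each pᵢ ln pᵢ term: 0.258993×(-1.350955)=-0.349888, 0.057554×(-2.855032)=-0.164318, 0.093525×(-2.369525)=-0.221610, 0.158273×(-1.843431)=-0.291766, 0.431655×(-0.840129)=-0.362646.
Sum = -1.390228, so H' = 1.3902.

1.3902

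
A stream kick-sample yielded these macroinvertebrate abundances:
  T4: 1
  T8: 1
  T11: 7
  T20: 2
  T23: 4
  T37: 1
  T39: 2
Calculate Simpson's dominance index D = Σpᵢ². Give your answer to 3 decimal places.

Total N = 1+1+7+2+4+1+2 = 18, so the proportions are 0.05556, 0.05556, 0.38889, 0.11111, 0.22222, 0.05556, 0.11111 (working shown to 5 dp, full precision carried).
D = 0.05556² + 0.05556² + 0.38889² + 0.11111² + 0.22222² + 0.05556² + 0.11111² = 0.00309 + 0.00309 + 0.15123 + 0.01235 + 0.04938 + 0.00309 + 0.01235 = 0.23457.
To 3 decimal places, D = 0.235.

0.235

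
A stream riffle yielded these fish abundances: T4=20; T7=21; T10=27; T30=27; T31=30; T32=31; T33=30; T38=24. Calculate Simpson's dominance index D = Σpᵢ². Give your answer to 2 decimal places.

0.13

Total N = 20+21+27+27+30+31+30+24 = 210, so the proportions are 0.0952, 0.1, 0.1286, 0.1286, 0.1429, 0.1476, 0.1429, 0.1143 (working shown to 4 dp, full precision carried).
D = 0.0952² + 0.1² + 0.1286² + 0.1286² + 0.1429² + 0.1476² + 0.1429² + 0.1143² = 0.0091 + 0.0100 + 0.0165 + 0.0165 + 0.0204 + 0.0218 + 0.0204 + 0.0131 = 0.1278.
To 2 decimal places, D = 0.13.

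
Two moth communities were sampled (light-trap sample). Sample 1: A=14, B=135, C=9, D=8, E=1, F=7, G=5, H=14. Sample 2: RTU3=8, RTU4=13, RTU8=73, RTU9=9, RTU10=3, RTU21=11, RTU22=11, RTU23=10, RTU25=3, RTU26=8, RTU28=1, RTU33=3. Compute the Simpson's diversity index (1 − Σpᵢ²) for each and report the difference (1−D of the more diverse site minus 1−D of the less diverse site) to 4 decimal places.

Sample 1: N=193, proportions 0.072539, 0.699482, 0.046632, 0.041451, 0.005181, 0.036269, 0.025907, 0.072539, giving 1−D = 0.494295 (working shown to 6 dp, full precision carried).
Sample 2: N=153, proportions 0.052288, 0.084967, 0.477124, 0.058824, 0.019608, 0.071895, 0.071895, 0.065359, 0.019608, 0.052288, 0.006536, 0.019608, giving 1−D = 0.740399.
Difference = |0.494295 − 0.740399| = 0.246104, i.e. 0.2461 to 4 decimal places.

0.2461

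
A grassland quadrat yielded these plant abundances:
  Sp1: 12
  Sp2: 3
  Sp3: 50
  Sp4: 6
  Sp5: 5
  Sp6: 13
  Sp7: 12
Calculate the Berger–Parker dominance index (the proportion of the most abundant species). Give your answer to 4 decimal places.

Total N = 12+3+50+6+5+13+12 = 101, so the proportions are 0.1188119, 0.029703, 0.4950495, 0.0594059, 0.049505, 0.1287129, 0.1188119 (working shown to 7 dp, full precision carried).
The largest proportion is 0.4950495, i.e. d = 0.4950 to 4 decimal places.

0.4950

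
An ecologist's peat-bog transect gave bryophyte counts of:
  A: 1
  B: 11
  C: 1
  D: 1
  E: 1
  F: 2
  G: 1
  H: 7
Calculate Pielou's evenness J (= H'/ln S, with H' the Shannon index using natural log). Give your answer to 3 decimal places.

0.752

Total N = 1+11+1+1+1+2+1+7 = 25, so the proportions are 0.04, 0.44, 0.04, 0.04, 0.04, 0.08, 0.04, 0.28 (working shown to 5 dp, full precision carried).
H' = −Σ pᵢ ln pᵢ = −((-0.12876) + (-0.36123) + (-0.12876) + (-0.12876) + (-0.12876) + (-0.20206) + (-0.12876) + (-0.35643)) = 1.56350.
With S = 8 species, ln S = 2.07944, so J = 1.56350/2.07944 = 0.75188, i.e. 0.752 to 3 decimal places.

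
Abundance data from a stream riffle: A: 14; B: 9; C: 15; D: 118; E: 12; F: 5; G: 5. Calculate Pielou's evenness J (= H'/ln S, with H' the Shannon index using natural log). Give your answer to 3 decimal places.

0.624

Total N = 14+9+15+118+12+5+5 = 178, so the proportions are 0.07865, 0.05056, 0.08427, 0.66292, 0.06742, 0.02809, 0.02809 (working shown to 5 dp, full precision carried).
H' = −Σ pᵢ ln pᵢ = −((-0.19999) + (-0.15090) + (-0.20846) + (-0.27253) + (-0.18181) + (-0.10035) + (-0.10035)) = 1.21439.
With S = 7 species, ln S = 1.94591, so J = 1.21439/1.94591 = 0.62407, i.e. 0.624 to 3 decimal places.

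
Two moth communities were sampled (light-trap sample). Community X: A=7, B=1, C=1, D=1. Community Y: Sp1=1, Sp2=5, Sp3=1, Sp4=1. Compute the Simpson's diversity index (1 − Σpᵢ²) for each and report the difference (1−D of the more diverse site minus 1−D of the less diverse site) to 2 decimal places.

0.08

Community X: N=10, proportions 0.7, 0.1, 0.1, 0.1, giving 1−D = 0.4800 (working shown to 4 dp, full precision carried).
Community Y: N=8, proportions 0.125, 0.625, 0.125, 0.125, giving 1−D = 0.5625.
Difference = |0.4800 − 0.5625| = 0.0825, i.e. 0.08 to 2 decimal places.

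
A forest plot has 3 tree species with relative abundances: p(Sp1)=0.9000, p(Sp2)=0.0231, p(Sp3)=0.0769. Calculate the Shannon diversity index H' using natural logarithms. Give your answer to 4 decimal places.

0.3791

Each pᵢ ln pᵢ term (working shown to 6 dp, full precision carried): 0.9×(-0.105361)=-0.094824, 0.0231×(-3.767923)=-0.087039, 0.0769×(-2.565249)=-0.197268.
Sum = -0.379131, so H' = 0.3791.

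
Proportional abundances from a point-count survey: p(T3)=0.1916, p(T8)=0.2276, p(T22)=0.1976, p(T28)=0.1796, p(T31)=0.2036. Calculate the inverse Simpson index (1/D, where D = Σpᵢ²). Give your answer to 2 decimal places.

D = 0.1916² + 0.2276² + 0.1976² + 0.1796² + 0.2036² = 0.036711 + 0.051802 + 0.039046 + 0.032256 + 0.041453 = 0.201267 (working shown to 6 dp, full precision carried).
So 1/D = 4.9685, i.e. 4.97 to 2 decimal places.

4.97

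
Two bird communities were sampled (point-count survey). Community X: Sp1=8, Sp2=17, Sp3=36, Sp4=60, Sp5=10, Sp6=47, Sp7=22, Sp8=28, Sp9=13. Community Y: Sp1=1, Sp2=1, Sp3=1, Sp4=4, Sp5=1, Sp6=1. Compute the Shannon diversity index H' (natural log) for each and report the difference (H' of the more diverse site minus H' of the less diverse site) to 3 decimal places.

0.426

Community X: N=241, proportions 0.033195, 0.0705394, 0.1493776, 0.2489627, 0.0414938, 0.1950207, 0.0912863, 0.1161826, 0.0539419, giving H' = 2.0072065 (working shown to 7 dp, full precision carried).
Community Y: N=9, proportions 0.1111111, 0.1111111, 0.1111111, 0.4444444, 0.1111111, 0.1111111, giving H' = 1.5810938.
Difference = |2.0072065 − 1.5810938| = 0.4261127, i.e. 0.426 to 3 decimal places.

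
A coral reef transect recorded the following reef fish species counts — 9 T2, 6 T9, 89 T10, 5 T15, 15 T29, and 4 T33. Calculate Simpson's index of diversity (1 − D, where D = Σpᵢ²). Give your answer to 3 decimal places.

0.493

Total N = 9+6+89+5+15+4 = 128, so the proportions are 0.07031, 0.04688, 0.69531, 0.03906, 0.11719, 0.03125 (working shown to 5 dp, full precision carried).
D = 0.07031² + 0.04688² + 0.69531² + 0.03906² + 0.11719² + 0.03125² = 0.00494 + 0.00220 + 0.48346 + 0.00153 + 0.01373 + 0.00098 = 0.50684.
So 1 − D = 0.49316, i.e. 0.493 to 3 decimal places.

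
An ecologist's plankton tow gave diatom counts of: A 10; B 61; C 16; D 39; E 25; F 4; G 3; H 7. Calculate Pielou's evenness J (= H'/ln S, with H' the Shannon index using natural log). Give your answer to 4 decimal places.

0.8117

Total N = 10+61+16+39+25+4+3+7 = 165, so the proportions are 0.060606, 0.369697, 0.09697, 0.236364, 0.151515, 0.024242, 0.018182, 0.042424 (working shown to 6 dp, full precision carried).
H' = −Σ pᵢ ln pᵢ = −((-0.169901) + (-0.367875) + (-0.226265) + (-0.340927) + (-0.285920) + (-0.090173) + (-0.072861) + (-0.134062)) = 1.687983.
With S = 8 species, ln S = 2.079442, so J = 1.687983/2.079442 = 0.811748, i.e. 0.8117 to 4 decimal places.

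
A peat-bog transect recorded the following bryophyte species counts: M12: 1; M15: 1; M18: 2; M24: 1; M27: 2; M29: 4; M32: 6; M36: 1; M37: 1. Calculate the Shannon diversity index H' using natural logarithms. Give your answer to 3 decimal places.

Total N = 1+1+2+1+2+4+6+1+1 = 19, so the proportions are 0.05263, 0.05263, 0.10526, 0.05263, 0.10526, 0.21053, 0.31579, 0.05263, 0.05263 (working shown to 5 dp, full precision carried).
Each pᵢ ln pᵢ term: 0.05263×(-2.94444)=-0.15497, 0.05263×(-2.94444)=-0.15497, 0.10526×(-2.25129)=-0.23698, 0.05263×(-2.94444)=-0.15497, 0.10526×(-2.25129)=-0.23698, 0.21053×(-1.55814)=-0.32803, 0.31579×(-1.15268)=-0.36400, 0.05263×(-2.94444)=-0.15497, 0.05263×(-2.94444)=-0.15497.
Sum = -1.94084, so H' = 1.941.

1.941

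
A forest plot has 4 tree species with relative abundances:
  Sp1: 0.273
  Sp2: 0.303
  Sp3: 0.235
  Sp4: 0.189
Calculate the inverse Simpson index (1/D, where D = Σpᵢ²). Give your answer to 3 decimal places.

D = 0.273² + 0.303² + 0.235² + 0.189² = 0.0745290 + 0.0918090 + 0.0552250 + 0.0357210 = 0.2572840 (working shown to 7 dp, full precision carried).
So 1/D = 3.88676, i.e. 3.887 to 3 decimal places.

3.887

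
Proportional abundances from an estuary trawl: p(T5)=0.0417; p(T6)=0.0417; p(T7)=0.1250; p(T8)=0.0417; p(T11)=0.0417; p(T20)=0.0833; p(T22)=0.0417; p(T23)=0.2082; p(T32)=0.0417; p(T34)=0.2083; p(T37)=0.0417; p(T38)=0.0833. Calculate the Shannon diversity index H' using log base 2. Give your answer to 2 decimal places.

3.25

Each pᵢ log₂ pᵢ term (working shown to 4 dp, full precision carried): 0.0417×(-4.5838)=-0.1911, 0.0417×(-4.5838)=-0.1911, 0.125×(-3.0000)=-0.3750, 0.0417×(-4.5838)=-0.1911, 0.0417×(-4.5838)=-0.1911, 0.0833×(-3.5855)=-0.2987, 0.0417×(-4.5838)=-0.1911, 0.2082×(-2.2640)=-0.4714, 0.0417×(-4.5838)=-0.1911, 0.2083×(-2.2633)=-0.4714, 0.0417×(-4.5838)=-0.1911, 0.0833×(-3.5855)=-0.2987.
Sum = -3.2532, so H' = 3.25.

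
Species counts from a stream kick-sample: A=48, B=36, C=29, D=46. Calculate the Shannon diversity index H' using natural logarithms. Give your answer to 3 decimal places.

Total N = 48+36+29+46 = 159, so the proportions are 0.30189, 0.22642, 0.18239, 0.28931 (working shown to 5 dp, full precision carried).
Each pᵢ ln pᵢ term: 0.30189×(-1.19770)=-0.36157, 0.22642×(-1.48539)=-0.33631, 0.18239×(-1.70161)=-0.31036, 0.28931×(-1.24026)=-0.35882.
Sum = -1.36706, so H' = 1.367.

1.367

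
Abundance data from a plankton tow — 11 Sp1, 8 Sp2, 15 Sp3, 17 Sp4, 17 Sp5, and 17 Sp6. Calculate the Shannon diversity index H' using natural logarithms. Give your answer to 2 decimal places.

1.76

Total N = 11+8+15+17+17+17 = 85, so the proportions are 0.1294, 0.0941, 0.1765, 0.2, 0.2, 0.2 (working shown to 4 dp, full precision carried).
Each pᵢ ln pᵢ term: 0.1294×(-2.0448)=-0.2646, 0.0941×(-2.3632)=-0.2224, 0.1765×(-1.7346)=-0.3061, 0.2×(-1.6094)=-0.3219, 0.2×(-1.6094)=-0.3219, 0.2×(-1.6094)=-0.3219.
Sum = -1.7588, so H' = 1.76.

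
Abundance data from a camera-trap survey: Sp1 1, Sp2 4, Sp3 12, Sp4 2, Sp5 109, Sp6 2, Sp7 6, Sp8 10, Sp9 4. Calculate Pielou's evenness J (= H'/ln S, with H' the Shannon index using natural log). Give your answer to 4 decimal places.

0.4939

Total N = 1+4+12+2+109+2+6+10+4 = 150, so the proportions are 0.006667, 0.026667, 0.08, 0.013333, 0.726667, 0.013333, 0.04, 0.066667, 0.026667 (working shown to 6 dp, full precision carried).
H' = −Σ pᵢ ln pᵢ = −((-0.033404) + (-0.096649) + (-0.202058) + (-0.057567) + (-0.232016) + (-0.057567) + (-0.128755) + (-0.180537) + (-0.096649)) = 1.085201.
With S = 9 species, ln S = 2.197225, so J = 1.085201/2.197225 = 0.493896, i.e. 0.4939 to 4 decimal places.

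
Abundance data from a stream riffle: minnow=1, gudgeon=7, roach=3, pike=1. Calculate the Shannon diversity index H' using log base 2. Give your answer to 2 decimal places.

Total N = 1+7+3+1 = 12, so the proportions are 0.0833, 0.5833, 0.25, 0.0833 (working shown to 4 dp, full precision carried).
Each pᵢ log₂ pᵢ term: 0.0833×(-3.5850)=-0.2987, 0.5833×(-0.7776)=-0.4536, 0.25×(-2.0000)=-0.5000, 0.0833×(-3.5850)=-0.2987.
Sum = -1.5511, so H' = 1.55.

1.55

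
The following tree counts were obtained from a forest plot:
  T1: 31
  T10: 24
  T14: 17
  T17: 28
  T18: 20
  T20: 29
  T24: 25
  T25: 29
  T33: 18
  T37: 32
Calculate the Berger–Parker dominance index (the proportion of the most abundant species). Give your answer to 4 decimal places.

0.1265

Total N = 31+24+17+28+20+29+25+29+18+32 = 253, so the proportions are 0.12253, 0.094862, 0.067194, 0.110672, 0.079051, 0.114625, 0.098814, 0.114625, 0.071146, 0.126482 (working shown to 6 dp, full precision carried).
The largest proportion is 0.126482, i.e. d = 0.1265 to 4 decimal places.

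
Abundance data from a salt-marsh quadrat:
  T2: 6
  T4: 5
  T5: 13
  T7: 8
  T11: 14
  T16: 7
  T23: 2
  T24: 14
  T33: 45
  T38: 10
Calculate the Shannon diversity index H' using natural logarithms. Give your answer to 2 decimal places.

1.98

Total N = 6+5+13+8+14+7+2+14+45+10 = 124, so the proportions are 0.0484, 0.0403, 0.1048, 0.0645, 0.1129, 0.0565, 0.0161, 0.1129, 0.3629, 0.0806 (working shown to 4 dp, full precision carried).
Each pᵢ ln pᵢ term: 0.0484×(-3.0285)=-0.1465, 0.0403×(-3.2108)=-0.1295, 0.1048×(-2.2553)=-0.2364, 0.0645×(-2.7408)=-0.1768, 0.1129×(-2.1812)=-0.2463, 0.0565×(-2.8744)=-0.1623, 0.0161×(-4.1271)=-0.0666, 0.1129×(-2.1812)=-0.2463, 0.3629×(-1.0136)=-0.3678, 0.0806×(-2.5177)=-0.2030.
Sum = -1.9815, so H' = 1.98.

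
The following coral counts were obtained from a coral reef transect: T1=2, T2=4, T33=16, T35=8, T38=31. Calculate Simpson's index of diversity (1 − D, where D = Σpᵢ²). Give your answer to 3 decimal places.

0.650

Total N = 2+4+16+8+31 = 61, so the proportions are 0.03279, 0.06557, 0.2623, 0.13115, 0.5082 (working shown to 5 dp, full precision carried).
D = 0.03279² + 0.06557² + 0.2623² + 0.13115² + 0.5082² = 0.00107 + 0.00430 + 0.06880 + 0.01720 + 0.25826 = 0.34964.
So 1 − D = 0.65036, i.e. 0.650 to 3 decimal places.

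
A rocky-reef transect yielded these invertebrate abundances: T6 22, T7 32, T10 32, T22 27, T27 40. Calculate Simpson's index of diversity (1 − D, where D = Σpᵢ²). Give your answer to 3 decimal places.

0.792

Total N = 22+32+32+27+40 = 153, so the proportions are 0.14379, 0.20915, 0.20915, 0.17647, 0.26144 (working shown to 5 dp, full precision carried).
D = 0.14379² + 0.20915² + 0.20915² + 0.17647² + 0.26144² = 0.02068 + 0.04374 + 0.04374 + 0.03114 + 0.06835 = 0.20766.
So 1 − D = 0.79234, i.e. 0.792 to 3 decimal places.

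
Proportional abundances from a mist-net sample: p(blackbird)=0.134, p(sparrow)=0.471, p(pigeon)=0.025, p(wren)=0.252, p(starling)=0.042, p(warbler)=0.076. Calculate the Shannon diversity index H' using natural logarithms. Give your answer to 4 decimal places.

1.3925

Each pᵢ ln pᵢ term (working shown to 6 dp, full precision carried): 0.134×(-2.009915)=-0.269329, 0.471×(-0.752897)=-0.354615, 0.025×(-3.688879)=-0.092222, 0.252×(-1.378326)=-0.347338, 0.042×(-3.170086)=-0.133144, 0.076×(-2.577022)=-0.195854.
Sum = -1.392501, so H' = 1.3925.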